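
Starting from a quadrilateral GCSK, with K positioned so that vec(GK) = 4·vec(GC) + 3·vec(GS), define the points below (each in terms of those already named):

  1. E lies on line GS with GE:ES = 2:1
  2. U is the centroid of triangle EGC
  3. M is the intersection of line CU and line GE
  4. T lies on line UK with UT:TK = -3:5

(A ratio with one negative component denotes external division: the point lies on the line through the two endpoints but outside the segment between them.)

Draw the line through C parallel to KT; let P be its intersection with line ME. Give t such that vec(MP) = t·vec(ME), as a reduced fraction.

t = -36/11

Choose coordinates G = (0, 0), C = (1, 0), S = (0, 1), K = (4, 3).
1. E lies on line GS with GE:ES = 2:1 ⇒ E = (0, 2/3)
2. U is the centroid of triangle EGC ⇒ U = (1/3, 2/9)
3. M is the intersection of line CU and line GE ⇒ M = (0, 1/3)
4. T lies on line UK with UT:TK = -3:5 ⇒ T = (-31/6, -71/18)
through C parallel to KT: direction (-55/6, -125/18); meets ME at P = (0, -25/33)
P = M + t·(E−M) with t = -36/11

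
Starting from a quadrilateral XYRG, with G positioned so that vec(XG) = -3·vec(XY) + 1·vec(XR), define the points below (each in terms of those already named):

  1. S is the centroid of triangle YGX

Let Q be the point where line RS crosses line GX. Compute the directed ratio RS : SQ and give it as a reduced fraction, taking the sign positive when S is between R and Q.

Choose coordinates X = (0, 0), Y = (1, 0), R = (0, 1), G = (-3, 1).
1. S is the centroid of triangle YGX ⇒ S = (-2/3, 1/3)
line RS meets GX at Q = (-3/4, 1/4)
S = R + t·(Q−R) with t = 8/9, so RS:SQ = 8/9:1/9

RS:SQ = 8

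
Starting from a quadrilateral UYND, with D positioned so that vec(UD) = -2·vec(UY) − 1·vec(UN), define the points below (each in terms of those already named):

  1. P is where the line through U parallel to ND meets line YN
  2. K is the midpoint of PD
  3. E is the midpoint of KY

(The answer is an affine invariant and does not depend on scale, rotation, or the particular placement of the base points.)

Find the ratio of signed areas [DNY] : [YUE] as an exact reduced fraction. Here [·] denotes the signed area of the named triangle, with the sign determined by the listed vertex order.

[DNY]:[YUE] = -32

Set U = (0, 0), Y = (1, 0), N = (0, 1), D = (-2, -1); any affine frame gives the same invariant.
1. P is where the line through U parallel to ND meets line YN ⇒ P = (1/2, 1/2)
2. K is the midpoint of PD ⇒ K = (-3/4, -1/4)
3. E is the midpoint of KY ⇒ E = (1/8, -1/8)
2·[DNY] = -4, 2·[YUE] = 1/8
[DNY]:[YUE] = -4:1/8 = -32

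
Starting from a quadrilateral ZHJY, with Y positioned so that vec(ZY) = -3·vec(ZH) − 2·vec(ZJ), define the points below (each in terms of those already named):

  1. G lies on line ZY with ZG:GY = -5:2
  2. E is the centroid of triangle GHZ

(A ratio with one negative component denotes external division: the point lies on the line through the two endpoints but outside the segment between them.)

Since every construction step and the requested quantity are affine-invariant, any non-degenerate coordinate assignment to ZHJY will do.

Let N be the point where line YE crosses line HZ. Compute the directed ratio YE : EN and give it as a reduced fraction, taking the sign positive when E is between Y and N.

YE:EN = 4/5

Choose coordinates Z = (0, 0), H = (1, 0), J = (0, 1), Y = (-3, -2).
1. G lies on line ZY with ZG:GY = -5:2 ⇒ G = (-5, -10/3)
2. E is the centroid of triangle GHZ ⇒ E = (-4/3, -10/9)
line YE meets HZ at N = (3/4, 0)
E = Y + t·(N−Y) with t = 4/9, so YE:EN = 4/9:5/9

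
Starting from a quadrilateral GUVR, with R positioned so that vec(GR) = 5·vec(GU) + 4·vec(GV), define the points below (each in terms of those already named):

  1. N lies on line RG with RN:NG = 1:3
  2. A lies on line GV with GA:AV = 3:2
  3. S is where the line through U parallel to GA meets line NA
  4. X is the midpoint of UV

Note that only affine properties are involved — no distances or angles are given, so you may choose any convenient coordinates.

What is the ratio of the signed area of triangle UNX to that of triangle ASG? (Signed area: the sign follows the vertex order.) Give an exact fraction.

[UNX]:[ASG] = -115/24

Work in coordinates with G = (0, 0), U = (1, 0), V = (0, 1), R = (5, 4).
1. N lies on line RG with RN:NG = 1:3 ⇒ N = (15/4, 3)
2. A lies on line GV with GA:AV = 3:2 ⇒ A = (0, 3/5)
3. S is where the line through U parallel to GA meets line NA ⇒ S = (1, 31/25)
4. X is the midpoint of UV ⇒ X = (1/2, 1/2)
2·[UNX] = 23/8, 2·[ASG] = -3/5
[UNX]:[ASG] = 23/8:-3/5 = -115/24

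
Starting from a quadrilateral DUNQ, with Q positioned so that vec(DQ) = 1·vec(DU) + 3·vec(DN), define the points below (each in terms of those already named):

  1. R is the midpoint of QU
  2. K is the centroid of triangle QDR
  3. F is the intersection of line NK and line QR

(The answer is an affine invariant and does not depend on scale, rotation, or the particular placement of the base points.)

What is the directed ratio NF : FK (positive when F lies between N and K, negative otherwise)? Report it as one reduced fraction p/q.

NF:FK = -3

Choose coordinates D = (0, 0), U = (1, 0), N = (0, 1), Q = (1, 3).
1. R is the midpoint of QU ⇒ R = (1, 3/2)
2. K is the centroid of triangle QDR ⇒ K = (2/3, 3/2)
3. F is the intersection of line NK and line QR ⇒ F = (1, 7/4)
F = N + t·(K−N) with t = 3/2, so NF:FK = t:(1−t) = 3/2:-1/2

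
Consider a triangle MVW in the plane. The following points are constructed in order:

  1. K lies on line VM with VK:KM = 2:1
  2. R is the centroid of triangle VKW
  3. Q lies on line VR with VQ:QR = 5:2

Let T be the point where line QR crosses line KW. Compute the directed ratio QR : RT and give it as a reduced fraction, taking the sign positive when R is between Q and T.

QR:RT = 4/7

Work in coordinates with M = (0, 0), V = (1, 0), W = (0, 1).
1. K lies on line VM with VK:KM = 2:1 ⇒ K = (1/3, 0)
2. R is the centroid of triangle VKW ⇒ R = (4/9, 1/3)
3. Q lies on line VR with VQ:QR = 5:2 ⇒ Q = (38/63, 5/21)
line QR meets KW at T = (1/6, 1/2)
R = Q + t·(T−Q) with t = 4/11, so QR:RT = 4/11:7/11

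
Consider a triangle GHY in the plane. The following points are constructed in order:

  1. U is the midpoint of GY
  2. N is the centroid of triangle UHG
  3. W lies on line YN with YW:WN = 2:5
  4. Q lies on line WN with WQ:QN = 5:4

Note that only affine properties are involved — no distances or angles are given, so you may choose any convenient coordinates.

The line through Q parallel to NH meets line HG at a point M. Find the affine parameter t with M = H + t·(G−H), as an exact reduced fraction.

Set G = (0, 0), H = (1, 0), Y = (0, 1); any affine frame gives the same invariant.
1. U is the midpoint of GY ⇒ U = (0, 1/2)
2. N is the centroid of triangle UHG ⇒ N = (1/3, 1/6)
3. W lies on line YN with YW:WN = 2:5 ⇒ W = (2/21, 16/21)
4. Q lies on line WN with WQ:QN = 5:4 ⇒ Q = (43/189, 163/378)
through Q parallel to NH: direction (2/3, -1/6); meets HG at M = (41/21, 0)
M = H + t·(G−H) with t = -20/21

t = -20/21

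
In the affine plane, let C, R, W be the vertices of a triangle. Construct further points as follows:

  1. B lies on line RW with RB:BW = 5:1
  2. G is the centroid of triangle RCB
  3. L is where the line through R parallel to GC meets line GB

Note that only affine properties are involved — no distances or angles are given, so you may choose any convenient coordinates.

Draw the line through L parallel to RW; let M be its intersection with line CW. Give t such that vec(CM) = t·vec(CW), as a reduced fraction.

t = 1/3

Assign C = (0, 0), R = (1, 0), W = (0, 1) — the answer is frame-independent, so this choice is without loss of generality.
1. B lies on line RW with RB:BW = 5:1 ⇒ B = (1/6, 5/6)
2. G is the centroid of triangle RCB ⇒ G = (7/18, 5/18)
3. L is where the line through R parallel to GC meets line GB ⇒ L = (11/18, -5/18)
through L parallel to RW: direction (-1, 1); meets CW at M = (0, 1/3)
M = C + t·(W−C) with t = 1/3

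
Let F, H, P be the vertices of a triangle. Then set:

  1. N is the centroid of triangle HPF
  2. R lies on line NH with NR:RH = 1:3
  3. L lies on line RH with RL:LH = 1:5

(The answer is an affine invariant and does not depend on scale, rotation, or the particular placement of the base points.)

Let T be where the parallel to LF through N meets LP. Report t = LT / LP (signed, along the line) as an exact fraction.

Choose coordinates F = (0, 0), H = (1, 0), P = (0, 1).
1. N is the centroid of triangle HPF ⇒ N = (1/3, 1/3)
2. R lies on line NH with NR:RH = 1:3 ⇒ R = (1/2, 1/4)
3. L lies on line RH with RL:LH = 1:5 ⇒ L = (7/12, 5/24)
through N parallel to LF: direction (-7/12, -5/24); meets LP at T = (11/24, 127/336)
T = L + t·(P−L) with t = 3/14

t = 3/14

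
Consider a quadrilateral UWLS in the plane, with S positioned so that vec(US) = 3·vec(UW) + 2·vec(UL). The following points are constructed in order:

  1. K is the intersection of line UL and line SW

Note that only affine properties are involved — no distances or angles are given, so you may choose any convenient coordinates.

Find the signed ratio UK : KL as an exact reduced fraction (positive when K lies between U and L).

UK:KL = -1/2

Set U = (0, 0), W = (1, 0), L = (0, 1), S = (3, 2); any affine frame gives the same invariant.
1. K is the intersection of line UL and line SW ⇒ K = (0, -1)
K = U + t·(L−U) with t = -1, so UK:KL = t:(1−t) = -1:2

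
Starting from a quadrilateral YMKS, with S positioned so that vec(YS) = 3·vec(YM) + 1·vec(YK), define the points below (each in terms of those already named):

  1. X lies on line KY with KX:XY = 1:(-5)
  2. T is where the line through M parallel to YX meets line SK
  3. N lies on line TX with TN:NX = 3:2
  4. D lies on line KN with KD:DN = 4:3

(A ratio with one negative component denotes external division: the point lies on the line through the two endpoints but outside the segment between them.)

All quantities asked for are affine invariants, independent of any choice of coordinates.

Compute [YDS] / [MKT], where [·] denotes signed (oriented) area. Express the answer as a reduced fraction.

Choose coordinates Y = (0, 0), M = (1, 0), K = (0, 1), S = (3, 1).
1. X lies on line KY with KX:XY = 1:(-5) ⇒ X = (0, 5/4)
2. T is where the line through M parallel to YX meets line SK ⇒ T = (1, 1)
3. N lies on line TX with TN:NX = 3:2 ⇒ N = (2/5, 23/20)
4. D lies on line KN with KD:DN = 4:3 ⇒ D = (8/35, 38/35)
2·[YDS] = -106/35, 2·[MKT] = -1
[YDS]:[MKT] = -106/35:-1 = 106/35

[YDS]:[MKT] = 106/35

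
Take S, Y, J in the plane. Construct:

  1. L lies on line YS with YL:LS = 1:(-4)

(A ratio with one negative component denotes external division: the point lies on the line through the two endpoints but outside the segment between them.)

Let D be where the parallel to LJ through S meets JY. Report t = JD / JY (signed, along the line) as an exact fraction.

t = 4

Work in coordinates with S = (0, 0), Y = (1, 0), J = (0, 1).
1. L lies on line YS with YL:LS = 1:(-4) ⇒ L = (4/3, 0)
through S parallel to LJ: direction (-4/3, 1); meets JY at D = (4, -3)
D = J + t·(Y−J) with t = 4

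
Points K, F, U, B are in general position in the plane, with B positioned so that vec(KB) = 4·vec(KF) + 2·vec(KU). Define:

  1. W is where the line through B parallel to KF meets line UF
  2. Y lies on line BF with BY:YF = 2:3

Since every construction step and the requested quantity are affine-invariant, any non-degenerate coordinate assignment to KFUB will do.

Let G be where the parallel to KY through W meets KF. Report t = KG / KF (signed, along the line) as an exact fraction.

Assign K = (0, 0), F = (1, 0), U = (0, 1), B = (4, 2) — the answer is frame-independent, so this choice is without loss of generality.
1. W is where the line through B parallel to KF meets line UF ⇒ W = (-1, 2)
2. Y lies on line BF with BY:YF = 2:3 ⇒ Y = (14/5, 6/5)
through W parallel to KY: direction (14/5, 6/5); meets KF at G = (-17/3, 0)
G = K + t·(F−K) with t = -17/3

t = -17/3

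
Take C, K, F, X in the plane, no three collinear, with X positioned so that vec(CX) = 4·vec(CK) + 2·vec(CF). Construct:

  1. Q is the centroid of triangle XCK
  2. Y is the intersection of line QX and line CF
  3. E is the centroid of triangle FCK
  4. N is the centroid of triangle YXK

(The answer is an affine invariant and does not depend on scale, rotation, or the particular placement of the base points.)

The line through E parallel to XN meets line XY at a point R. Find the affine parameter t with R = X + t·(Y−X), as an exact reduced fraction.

Choose coordinates C = (0, 0), K = (1, 0), F = (0, 1), X = (4, 2).
1. Q is the centroid of triangle XCK ⇒ Q = (5/3, 2/3)
2. Y is the intersection of line QX and line CF ⇒ Y = (0, -2/7)
3. E is the centroid of triangle FCK ⇒ E = (1/3, 1/3)
4. N is the centroid of triangle YXK ⇒ N = (5/3, 4/7)
through E parallel to XN: direction (-7/3, -10/7); meets XY at R = (-61/6, -128/21)
R = X + t·(Y−X) with t = 85/24

t = 85/24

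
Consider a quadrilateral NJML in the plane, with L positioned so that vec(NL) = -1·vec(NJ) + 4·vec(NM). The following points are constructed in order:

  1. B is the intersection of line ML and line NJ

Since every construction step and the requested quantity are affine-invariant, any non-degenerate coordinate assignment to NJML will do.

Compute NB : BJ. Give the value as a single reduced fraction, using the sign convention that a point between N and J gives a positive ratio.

NB:BJ = 1/2

Assign N = (0, 0), J = (1, 0), M = (0, 1), L = (-1, 4) — the answer is frame-independent, so this choice is without loss of generality.
1. B is the intersection of line ML and line NJ ⇒ B = (1/3, 0)
B = N + t·(J−N) with t = 1/3, so NB:BJ = t:(1−t) = 1/3:2/3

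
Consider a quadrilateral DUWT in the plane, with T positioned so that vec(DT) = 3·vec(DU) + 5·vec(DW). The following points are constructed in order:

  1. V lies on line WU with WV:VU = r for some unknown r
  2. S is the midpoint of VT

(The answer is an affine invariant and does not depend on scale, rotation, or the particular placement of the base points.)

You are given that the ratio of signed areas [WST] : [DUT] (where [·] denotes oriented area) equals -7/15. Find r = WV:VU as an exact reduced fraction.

Set D = (0, 0), U = (1, 0), W = (0, 1), T = (3, 5); any affine frame gives the same invariant.
1. With WV:VU = r, write λ = r/(r+1) so V = W + λ·(U−W); V is affine-linear in λ
2. S is the midpoint of VT ⇒ S is an affine combination of earlier points and hence also affine-linear in λ
Every point depending on V is an affine combination of V and λ-independent points, so each such coordinate is linear in λ; the λ² term in each signed area is a multiple of (U−W)×(U−W) = 0, so 2·[WST] and 2·[DUT] are each linear in λ. Evaluating at λ=0 and λ=1:
  2·[WST] = 7/2·λ,   2·[DUT] = 5
So [WST]:[DUT] = (7/2·λ) / (5). Setting this equal to -7/15:
  7/2·λ = -7/15·(5)  ⇒  λ = -2/3
Then r = λ/(1−λ) = (-2/3)/(5/3) = -2/5. Check: with r = -2/5, V = (-2/3, 5/3) and [WST]:[DUT] = -7/15 as required.

r = -2/5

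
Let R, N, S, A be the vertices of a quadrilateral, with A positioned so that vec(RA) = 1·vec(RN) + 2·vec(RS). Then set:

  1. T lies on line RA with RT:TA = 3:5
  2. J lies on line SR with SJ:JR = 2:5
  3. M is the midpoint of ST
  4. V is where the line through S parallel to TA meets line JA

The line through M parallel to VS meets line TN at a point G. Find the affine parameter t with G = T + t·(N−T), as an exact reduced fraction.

t = -1/4

Set R = (0, 0), N = (1, 0), S = (0, 1), A = (1, 2); any affine frame gives the same invariant.
1. T lies on line RA with RT:TA = 3:5 ⇒ T = (3/8, 3/4)
2. J lies on line SR with SJ:JR = 2:5 ⇒ J = (0, 5/7)
3. M is the midpoint of ST ⇒ M = (3/16, 7/8)
4. V is where the line through S parallel to TA meets line JA ⇒ V = (-2/5, 1/5)
through M parallel to VS: direction (2/5, 4/5); meets TN at G = (7/32, 15/16)
G = T + t·(N−T) with t = -1/4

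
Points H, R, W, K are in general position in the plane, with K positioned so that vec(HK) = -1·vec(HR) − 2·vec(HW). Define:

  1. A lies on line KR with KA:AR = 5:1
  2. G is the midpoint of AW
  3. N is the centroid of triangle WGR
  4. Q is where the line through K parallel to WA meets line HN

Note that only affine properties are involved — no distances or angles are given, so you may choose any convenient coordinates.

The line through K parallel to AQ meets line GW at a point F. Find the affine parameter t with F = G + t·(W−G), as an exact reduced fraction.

t = -2

Set H = (0, 0), R = (1, 0), W = (0, 1), K = (-1, -2); any affine frame gives the same invariant.
1. A lies on line KR with KA:AR = 5:1 ⇒ A = (2/3, -1/3)
2. G is the midpoint of AW ⇒ G = (1/3, 1/3)
3. N is the centroid of triangle WGR ⇒ N = (4/9, 4/9)
4. Q is where the line through K parallel to WA meets line HN ⇒ Q = (-4/3, -4/3)
through K parallel to AQ: direction (-2, -1); meets GW at F = (1, -1)
F = G + t·(W−G) with t = -2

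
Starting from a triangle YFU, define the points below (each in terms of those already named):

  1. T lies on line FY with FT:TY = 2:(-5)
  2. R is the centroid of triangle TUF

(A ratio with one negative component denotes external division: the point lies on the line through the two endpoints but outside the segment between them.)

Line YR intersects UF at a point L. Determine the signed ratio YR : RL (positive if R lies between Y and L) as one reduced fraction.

Set Y = (0, 0), F = (1, 0), U = (0, 1); any affine frame gives the same invariant.
1. T lies on line FY with FT:TY = 2:(-5) ⇒ T = (5/3, 0)
2. R is the centroid of triangle TUF ⇒ R = (8/9, 1/3)
line YR meets UF at L = (8/11, 3/11)
R = Y + t·(L−Y) with t = 11/9, so YR:RL = 11/9:-2/9

YR:RL = -11/2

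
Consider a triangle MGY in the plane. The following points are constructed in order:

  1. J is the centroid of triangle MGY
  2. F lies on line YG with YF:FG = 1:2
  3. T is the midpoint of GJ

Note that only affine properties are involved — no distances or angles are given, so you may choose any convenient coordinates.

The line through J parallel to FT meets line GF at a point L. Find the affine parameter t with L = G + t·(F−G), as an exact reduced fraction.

Set M = (0, 0), G = (1, 0), Y = (0, 1); any affine frame gives the same invariant.
1. J is the centroid of triangle MGY ⇒ J = (1/3, 1/3)
2. F lies on line YG with YF:FG = 1:2 ⇒ F = (1/3, 2/3)
3. T is the midpoint of GJ ⇒ T = (2/3, 1/6)
through J parallel to FT: direction (1/3, -1/2); meets GF at L = (-1/3, 4/3)
L = G + t·(F−G) with t = 2

t = 2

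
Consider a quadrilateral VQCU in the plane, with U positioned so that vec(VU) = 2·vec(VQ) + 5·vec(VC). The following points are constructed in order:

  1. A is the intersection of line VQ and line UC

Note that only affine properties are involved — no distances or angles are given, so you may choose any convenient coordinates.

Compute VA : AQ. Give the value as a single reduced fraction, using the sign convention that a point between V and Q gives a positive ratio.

Choose coordinates V = (0, 0), Q = (1, 0), C = (0, 1), U = (2, 5).
1. A is the intersection of line VQ and line UC ⇒ A = (-1/2, 0)
A = V + t·(Q−V) with t = -1/2, so VA:AQ = t:(1−t) = -1/2:3/2

VA:AQ = -1/3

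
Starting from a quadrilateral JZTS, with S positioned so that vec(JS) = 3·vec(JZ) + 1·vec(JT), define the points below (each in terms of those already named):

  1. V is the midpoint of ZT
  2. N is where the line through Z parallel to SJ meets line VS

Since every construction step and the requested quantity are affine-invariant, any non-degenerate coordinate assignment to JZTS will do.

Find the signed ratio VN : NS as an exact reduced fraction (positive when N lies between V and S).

Set J = (0, 0), Z = (1, 0), T = (0, 1), S = (3, 1); any affine frame gives the same invariant.
1. V is the midpoint of ZT ⇒ V = (1/2, 1/2)
2. N is where the line through Z parallel to SJ meets line VS ⇒ N = (11/2, 3/2)
N = V + t·(S−V) with t = 2, so VN:NS = t:(1−t) = 2:-1

VN:NS = -2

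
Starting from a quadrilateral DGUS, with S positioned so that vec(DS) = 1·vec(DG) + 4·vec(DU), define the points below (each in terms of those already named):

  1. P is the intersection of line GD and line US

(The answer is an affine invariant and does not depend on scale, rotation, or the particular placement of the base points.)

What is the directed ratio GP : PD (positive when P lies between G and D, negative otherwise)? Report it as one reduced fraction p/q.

Choose coordinates D = (0, 0), G = (1, 0), U = (0, 1), S = (1, 4).
1. P is the intersection of line GD and line US ⇒ P = (-1/3, 0)
P = G + t·(D−G) with t = 4/3, so GP:PD = t:(1−t) = 4/3:-1/3

GP:PD = -4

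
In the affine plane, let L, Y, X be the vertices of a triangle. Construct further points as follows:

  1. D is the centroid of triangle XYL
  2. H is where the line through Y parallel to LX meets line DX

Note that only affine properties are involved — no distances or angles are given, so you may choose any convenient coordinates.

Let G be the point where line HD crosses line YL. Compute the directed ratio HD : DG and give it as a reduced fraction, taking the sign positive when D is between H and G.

Set L = (0, 0), Y = (1, 0), X = (0, 1); any affine frame gives the same invariant.
1. D is the centroid of triangle XYL ⇒ D = (1/3, 1/3)
2. H is where the line through Y parallel to LX meets line DX ⇒ H = (1, -1)
line HD meets YL at G = (1/2, 0)
D = H + t·(G−H) with t = 4/3, so HD:DG = 4/3:-1/3

HD:DG = -4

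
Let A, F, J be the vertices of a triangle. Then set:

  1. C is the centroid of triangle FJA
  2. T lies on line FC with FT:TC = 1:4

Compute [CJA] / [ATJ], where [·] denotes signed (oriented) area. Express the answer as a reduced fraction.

[CJA]:[ATJ] = 5/13

Work in coordinates with A = (0, 0), F = (1, 0), J = (0, 1).
1. C is the centroid of triangle FJA ⇒ C = (1/3, 1/3)
2. T lies on line FC with FT:TC = 1:4 ⇒ T = (13/15, 1/15)
2·[CJA] = 1/3, 2·[ATJ] = 13/15
[CJA]:[ATJ] = 1/3:13/15 = 5/13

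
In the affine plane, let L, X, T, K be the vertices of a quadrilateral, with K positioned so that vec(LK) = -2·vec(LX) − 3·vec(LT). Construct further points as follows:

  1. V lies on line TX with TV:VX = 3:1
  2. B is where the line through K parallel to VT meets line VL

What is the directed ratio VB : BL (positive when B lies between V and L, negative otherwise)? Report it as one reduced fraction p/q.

Work in coordinates with L = (0, 0), X = (1, 0), T = (0, 1), K = (-2, -3).
1. V lies on line TX with TV:VX = 3:1 ⇒ V = (3/4, 1/4)
2. B is where the line through K parallel to VT meets line VL ⇒ B = (-15/4, -5/4)
B = V + t·(L−V) with t = 6, so VB:BL = t:(1−t) = 6:-5

VB:BL = -6/5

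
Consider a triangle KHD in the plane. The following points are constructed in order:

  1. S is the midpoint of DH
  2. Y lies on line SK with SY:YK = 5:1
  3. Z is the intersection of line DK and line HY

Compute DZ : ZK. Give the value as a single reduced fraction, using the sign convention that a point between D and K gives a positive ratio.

DZ:ZK = 10

Work in coordinates with K = (0, 0), H = (1, 0), D = (0, 1).
1. S is the midpoint of DH ⇒ S = (1/2, 1/2)
2. Y lies on line SK with SY:YK = 5:1 ⇒ Y = (1/12, 1/12)
3. Z is the intersection of line DK and line HY ⇒ Z = (0, 1/11)
Z = D + t·(K−D) with t = 10/11, so DZ:ZK = t:(1−t) = 10/11:1/11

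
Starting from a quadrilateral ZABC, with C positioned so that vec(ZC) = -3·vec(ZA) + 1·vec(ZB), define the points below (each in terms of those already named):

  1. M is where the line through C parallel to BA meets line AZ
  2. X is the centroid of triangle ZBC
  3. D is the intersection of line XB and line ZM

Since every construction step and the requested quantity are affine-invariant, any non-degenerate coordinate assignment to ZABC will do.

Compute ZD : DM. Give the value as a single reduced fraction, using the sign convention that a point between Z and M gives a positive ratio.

ZD:DM = -3

Assign Z = (0, 0), A = (1, 0), B = (0, 1), C = (-3, 1) — the answer is frame-independent, so this choice is without loss of generality.
1. M is where the line through C parallel to BA meets line AZ ⇒ M = (-2, 0)
2. X is the centroid of triangle ZBC ⇒ X = (-1, 2/3)
3. D is the intersection of line XB and line ZM ⇒ D = (-3, 0)
D = Z + t·(M−Z) with t = 3/2, so ZD:DM = t:(1−t) = 3/2:-1/2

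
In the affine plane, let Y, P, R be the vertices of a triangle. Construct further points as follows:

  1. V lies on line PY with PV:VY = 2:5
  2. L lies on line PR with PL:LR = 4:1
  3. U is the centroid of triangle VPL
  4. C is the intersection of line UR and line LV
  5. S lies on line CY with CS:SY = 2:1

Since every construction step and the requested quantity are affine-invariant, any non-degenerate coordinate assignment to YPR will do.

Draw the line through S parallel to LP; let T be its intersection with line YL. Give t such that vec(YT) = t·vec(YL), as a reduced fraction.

t = 47/147

Choose coordinates Y = (0, 0), P = (1, 0), R = (0, 1).
1. V lies on line PY with PV:VY = 2:5 ⇒ V = (5/7, 0)
2. L lies on line PR with PL:LR = 4:1 ⇒ L = (1/5, 4/5)
3. U is the centroid of triangle VPL ⇒ U = (67/105, 4/15)
4. C is the intersection of line UR and line LV ⇒ C = (67/245, 24/35)
5. S lies on line CY with CS:SY = 2:1 ⇒ S = (67/735, 8/35)
through S parallel to LP: direction (4/5, -4/5); meets YL at T = (47/735, 188/735)
T = Y + t·(L−Y) with t = 47/147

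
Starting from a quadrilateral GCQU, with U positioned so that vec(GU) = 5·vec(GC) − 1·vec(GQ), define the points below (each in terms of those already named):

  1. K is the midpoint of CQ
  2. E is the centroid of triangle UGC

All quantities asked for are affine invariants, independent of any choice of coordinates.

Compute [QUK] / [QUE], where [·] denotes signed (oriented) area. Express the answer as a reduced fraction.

[QUK]:[QUE] = 9/16

Choose coordinates G = (0, 0), C = (1, 0), Q = (0, 1), U = (5, -1).
1. K is the midpoint of CQ ⇒ K = (1/2, 1/2)
2. E is the centroid of triangle UGC ⇒ E = (2, -1/3)
2·[QUK] = -3/2, 2·[QUE] = -8/3
[QUK]:[QUE] = -3/2:-8/3 = 9/16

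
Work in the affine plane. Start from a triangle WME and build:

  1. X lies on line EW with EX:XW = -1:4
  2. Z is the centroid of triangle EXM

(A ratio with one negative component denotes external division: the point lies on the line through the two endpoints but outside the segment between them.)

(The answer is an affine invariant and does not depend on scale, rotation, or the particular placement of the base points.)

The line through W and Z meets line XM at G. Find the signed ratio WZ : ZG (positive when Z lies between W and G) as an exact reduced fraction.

WZ:ZG = 11

Work in coordinates with W = (0, 0), M = (1, 0), E = (0, 1).
1. X lies on line EW with EX:XW = -1:4 ⇒ X = (0, 4/3)
2. Z is the centroid of triangle EXM ⇒ Z = (1/3, 7/9)
line WZ meets XM at G = (4/11, 28/33)
Z = W + t·(G−W) with t = 11/12, so WZ:ZG = 11/12:1/12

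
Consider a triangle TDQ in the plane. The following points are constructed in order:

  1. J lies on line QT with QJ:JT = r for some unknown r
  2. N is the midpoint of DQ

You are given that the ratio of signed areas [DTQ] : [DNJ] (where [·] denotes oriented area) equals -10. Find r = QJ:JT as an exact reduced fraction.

Work in coordinates with T = (0, 0), D = (1, 0), Q = (0, 1).
1. With QJ:JT = r, write λ = r/(r+1) so J = Q + λ·(T−Q); J is affine-linear in λ
2. N is the midpoint of DQ ⇒ N = (1/2, 1/2)
Every point depending on J is an affine combination of J and λ-independent points, so each such coordinate is linear in λ; the λ² term in each signed area is a multiple of (T−Q)×(T−Q) = 0, so 2·[DTQ] and 2·[DNJ] are each linear in λ. Evaluating at λ=0 and λ=1:
  2·[DTQ] = -1,   2·[DNJ] = 1/2·λ
So [DTQ]:[DNJ] = (-1) / (1/2·λ). Setting this equal to -10:
  -1 = -10·(1/2·λ)  ⇒  λ = 1/5
Then r = λ/(1−λ) = (1/5)/(4/5) = 1/4. Check: with r = 1/4, J = (0, 4/5) and [DTQ]:[DNJ] = -10 as required.

r = 1/4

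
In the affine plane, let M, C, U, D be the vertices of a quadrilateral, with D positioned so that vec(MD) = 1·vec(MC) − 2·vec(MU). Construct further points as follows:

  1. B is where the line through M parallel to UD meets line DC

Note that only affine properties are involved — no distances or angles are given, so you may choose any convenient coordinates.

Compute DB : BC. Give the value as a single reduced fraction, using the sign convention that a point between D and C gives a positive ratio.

DB:BC = -1/3

Assign M = (0, 0), C = (1, 0), U = (0, 1), D = (1, -2) — the answer is frame-independent, so this choice is without loss of generality.
1. B is where the line through M parallel to UD meets line DC ⇒ B = (1, -3)
B = D + t·(C−D) with t = -1/2, so DB:BC = t:(1−t) = -1/2:3/2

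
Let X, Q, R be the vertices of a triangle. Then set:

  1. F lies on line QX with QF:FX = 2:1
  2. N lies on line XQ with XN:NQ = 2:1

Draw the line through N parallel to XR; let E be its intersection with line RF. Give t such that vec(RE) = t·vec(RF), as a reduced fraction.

Set X = (0, 0), Q = (1, 0), R = (0, 1); any affine frame gives the same invariant.
1. F lies on line QX with QF:FX = 2:1 ⇒ F = (1/3, 0)
2. N lies on line XQ with XN:NQ = 2:1 ⇒ N = (2/3, 0)
through N parallel to XR: direction (0, 1); meets RF at E = (2/3, -1)
E = R + t·(F−R) with t = 2

t = 2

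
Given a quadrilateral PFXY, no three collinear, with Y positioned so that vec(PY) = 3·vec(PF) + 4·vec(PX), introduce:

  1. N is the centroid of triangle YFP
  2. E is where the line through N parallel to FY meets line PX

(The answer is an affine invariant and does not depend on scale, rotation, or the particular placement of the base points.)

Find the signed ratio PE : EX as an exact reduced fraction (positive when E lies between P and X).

Choose coordinates P = (0, 0), F = (1, 0), X = (0, 1), Y = (3, 4).
1. N is the centroid of triangle YFP ⇒ N = (4/3, 4/3)
2. E is where the line through N parallel to FY meets line PX ⇒ E = (0, -4/3)
E = P + t·(X−P) with t = -4/3, so PE:EX = t:(1−t) = -4/3:7/3

PE:EX = -4/7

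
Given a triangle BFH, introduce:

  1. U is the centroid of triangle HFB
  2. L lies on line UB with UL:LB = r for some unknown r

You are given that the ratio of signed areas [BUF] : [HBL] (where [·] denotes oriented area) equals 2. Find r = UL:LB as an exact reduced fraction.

r = -3

Choose coordinates B = (0, 0), F = (1, 0), H = (0, 1).
1. U is the centroid of triangle HFB ⇒ U = (1/3, 1/3)
2. With UL:LB = r, write λ = r/(r+1) so L = U + λ·(B−U); L is affine-linear in λ
Every point depending on L is an affine combination of L and λ-independent points, so each such coordinate is linear in λ; the λ² term in each signed area is a multiple of (B−U)×(B−U) = 0, so 2·[BUF] and 2·[HBL] are each linear in λ. Evaluating at λ=0 and λ=1:
  2·[BUF] = -1/3,   2·[HBL] = -1/3·λ + 1/3
So [BUF]:[HBL] = (-1/3) / (-1/3·λ + 1/3). Setting this equal to 2:
  -1/3 = 2·(-1/3·λ + 1/3)  ⇒  λ = 3/2
Then r = λ/(1−λ) = (3/2)/(-1/2) = -3. Check: with r = -3, L = (-1/6, -1/6) and [BUF]:[HBL] = 2 as required.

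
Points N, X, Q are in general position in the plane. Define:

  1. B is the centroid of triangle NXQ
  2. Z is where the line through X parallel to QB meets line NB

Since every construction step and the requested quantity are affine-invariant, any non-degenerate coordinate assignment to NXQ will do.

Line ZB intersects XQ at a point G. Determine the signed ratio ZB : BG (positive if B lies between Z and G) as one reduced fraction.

ZB:BG = -2

Work in coordinates with N = (0, 0), X = (1, 0), Q = (0, 1).
1. B is the centroid of triangle NXQ ⇒ B = (1/3, 1/3)
2. Z is where the line through X parallel to QB meets line NB ⇒ Z = (2/3, 2/3)
line ZB meets XQ at G = (1/2, 1/2)
B = Z + t·(G−Z) with t = 2, so ZB:BG = 2:-1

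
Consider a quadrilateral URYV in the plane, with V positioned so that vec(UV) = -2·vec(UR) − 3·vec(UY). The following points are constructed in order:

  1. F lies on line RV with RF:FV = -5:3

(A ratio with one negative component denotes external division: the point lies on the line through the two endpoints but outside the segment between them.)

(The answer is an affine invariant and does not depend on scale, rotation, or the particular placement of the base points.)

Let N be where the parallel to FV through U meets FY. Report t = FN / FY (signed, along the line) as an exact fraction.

Work in coordinates with U = (0, 0), R = (1, 0), Y = (0, 1), V = (-2, -3).
1. F lies on line RV with RF:FV = -5:3 ⇒ F = (-13/2, -15/2)
through U parallel to FV: direction (9/2, 9/2); meets FY at N = (-13/4, -13/4)
N = F + t·(Y−F) with t = 1/2

t = 1/2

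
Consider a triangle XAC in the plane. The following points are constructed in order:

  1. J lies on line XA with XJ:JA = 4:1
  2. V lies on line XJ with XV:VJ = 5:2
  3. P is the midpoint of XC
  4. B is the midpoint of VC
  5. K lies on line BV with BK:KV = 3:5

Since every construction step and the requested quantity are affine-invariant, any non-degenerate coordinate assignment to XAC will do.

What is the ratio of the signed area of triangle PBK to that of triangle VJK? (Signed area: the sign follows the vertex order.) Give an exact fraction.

[PBK]:[VJK] = -3/4

Work in coordinates with X = (0, 0), A = (1, 0), C = (0, 1).
1. J lies on line XA with XJ:JA = 4:1 ⇒ J = (4/5, 0)
2. V lies on line XJ with XV:VJ = 5:2 ⇒ V = (4/7, 0)
3. P is the midpoint of XC ⇒ P = (0, 1/2)
4. B is the midpoint of VC ⇒ B = (2/7, 1/2)
5. K lies on line BV with BK:KV = 3:5 ⇒ K = (11/28, 5/16)
2·[PBK] = -3/56, 2·[VJK] = 1/14
[PBK]:[VJK] = -3/56:1/14 = -3/4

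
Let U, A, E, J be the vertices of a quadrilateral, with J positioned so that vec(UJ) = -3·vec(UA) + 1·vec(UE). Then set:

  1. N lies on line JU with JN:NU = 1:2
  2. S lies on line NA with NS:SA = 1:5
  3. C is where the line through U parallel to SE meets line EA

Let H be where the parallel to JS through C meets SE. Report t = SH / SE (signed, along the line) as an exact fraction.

Choose coordinates U = (0, 0), A = (1, 0), E = (0, 1), J = (-3, 1).
1. N lies on line JU with JN:NU = 1:2 ⇒ N = (-2, 2/3)
2. S lies on line NA with NS:SA = 1:5 ⇒ S = (-3/2, 5/9)
3. C is where the line through U parallel to SE meets line EA ⇒ C = (27/35, 8/35)
through C parallel to JS: direction (3/2, -4/9); meets SE at H = (-513/560, 51/70)
H = S + t·(E−S) with t = 109/280

t = 109/280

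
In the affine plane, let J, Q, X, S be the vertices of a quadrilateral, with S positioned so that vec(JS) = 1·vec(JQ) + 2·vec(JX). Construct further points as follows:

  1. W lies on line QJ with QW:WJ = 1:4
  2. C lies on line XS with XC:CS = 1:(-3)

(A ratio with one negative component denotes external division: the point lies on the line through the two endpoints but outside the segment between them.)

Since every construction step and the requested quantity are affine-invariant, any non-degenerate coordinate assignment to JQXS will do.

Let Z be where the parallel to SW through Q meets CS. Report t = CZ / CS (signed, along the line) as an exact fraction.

Assign J = (0, 0), Q = (1, 0), X = (0, 1), S = (1, 2) — the answer is frame-independent, so this choice is without loss of generality.
1. W lies on line QJ with QW:WJ = 1:4 ⇒ W = (4/5, 0)
2. C lies on line XS with XC:CS = 1:(-3) ⇒ C = (-1/2, 1/2)
through Q parallel to SW: direction (-1/5, -2); meets CS at Z = (11/9, 20/9)
Z = C + t·(S−C) with t = 31/27

t = 31/27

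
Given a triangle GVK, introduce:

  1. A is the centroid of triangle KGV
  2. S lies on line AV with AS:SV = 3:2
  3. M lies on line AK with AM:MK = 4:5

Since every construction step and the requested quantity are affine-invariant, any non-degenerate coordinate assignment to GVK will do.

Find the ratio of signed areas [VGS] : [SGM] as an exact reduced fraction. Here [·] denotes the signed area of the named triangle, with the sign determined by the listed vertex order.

[VGS]:[SGM] = 18/59

Assign G = (0, 0), V = (1, 0), K = (0, 1) — the answer is frame-independent, so this choice is without loss of generality.
1. A is the centroid of triangle KGV ⇒ A = (1/3, 1/3)
2. S lies on line AV with AS:SV = 3:2 ⇒ S = (11/15, 2/15)
3. M lies on line AK with AM:MK = 4:5 ⇒ M = (5/27, 17/27)
2·[VGS] = -2/15, 2·[SGM] = -59/135
[VGS]:[SGM] = -2/15:-59/135 = 18/59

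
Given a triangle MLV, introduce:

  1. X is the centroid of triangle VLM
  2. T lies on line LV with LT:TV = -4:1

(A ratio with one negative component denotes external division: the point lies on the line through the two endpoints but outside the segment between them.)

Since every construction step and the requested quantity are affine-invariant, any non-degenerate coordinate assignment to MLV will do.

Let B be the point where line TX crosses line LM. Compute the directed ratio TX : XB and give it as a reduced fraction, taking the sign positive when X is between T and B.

Assign M = (0, 0), L = (1, 0), V = (0, 1) — the answer is frame-independent, so this choice is without loss of generality.
1. X is the centroid of triangle VLM ⇒ X = (1/3, 1/3)
2. T lies on line LV with LT:TV = -4:1 ⇒ T = (-1/3, 4/3)
line TX meets LM at B = (5/9, 0)
X = T + t·(B−T) with t = 3/4, so TX:XB = 3/4:1/4

TX:XB = 3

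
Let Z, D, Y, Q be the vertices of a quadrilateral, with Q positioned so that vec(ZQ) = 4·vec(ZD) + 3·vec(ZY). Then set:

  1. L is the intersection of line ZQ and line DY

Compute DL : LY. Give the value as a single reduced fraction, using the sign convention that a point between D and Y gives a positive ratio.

Set Z = (0, 0), D = (1, 0), Y = (0, 1), Q = (4, 3); any affine frame gives the same invariant.
1. L is the intersection of line ZQ and line DY ⇒ L = (4/7, 3/7)
L = D + t·(Y−D) with t = 3/7, so DL:LY = t:(1−t) = 3/7:4/7

DL:LY = 3/4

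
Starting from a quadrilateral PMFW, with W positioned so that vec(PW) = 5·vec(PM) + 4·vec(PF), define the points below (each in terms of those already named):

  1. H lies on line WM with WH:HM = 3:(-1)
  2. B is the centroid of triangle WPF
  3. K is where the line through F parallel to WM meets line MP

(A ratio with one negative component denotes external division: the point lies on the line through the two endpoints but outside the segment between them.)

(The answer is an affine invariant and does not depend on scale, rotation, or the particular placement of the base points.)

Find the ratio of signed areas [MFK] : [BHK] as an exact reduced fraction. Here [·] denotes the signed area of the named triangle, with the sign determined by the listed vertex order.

[MFK]:[BHK] = -3/8

Choose coordinates P = (0, 0), M = (1, 0), F = (0, 1), W = (5, 4).
1. H lies on line WM with WH:HM = 3:(-1) ⇒ H = (-1, -2)
2. B is the centroid of triangle WPF ⇒ B = (5/3, 5/3)
3. K is where the line through F parallel to WM meets line MP ⇒ K = (-1, 0)
2·[MFK] = 2, 2·[BHK] = -16/3
[MFK]:[BHK] = 2:-16/3 = -3/8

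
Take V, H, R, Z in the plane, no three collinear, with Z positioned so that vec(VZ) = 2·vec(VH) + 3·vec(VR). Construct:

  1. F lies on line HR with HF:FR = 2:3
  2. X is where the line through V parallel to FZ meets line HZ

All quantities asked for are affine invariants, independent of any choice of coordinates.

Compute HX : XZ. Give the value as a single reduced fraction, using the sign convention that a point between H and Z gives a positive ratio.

HX:XZ = -13/5

Work in coordinates with V = (0, 0), H = (1, 0), R = (0, 1), Z = (2, 3).
1. F lies on line HR with HF:FR = 2:3 ⇒ F = (3/5, 2/5)
2. X is where the line through V parallel to FZ meets line HZ ⇒ X = (21/8, 39/8)
X = H + t·(Z−H) with t = 13/8, so HX:XZ = t:(1−t) = 13/8:-5/8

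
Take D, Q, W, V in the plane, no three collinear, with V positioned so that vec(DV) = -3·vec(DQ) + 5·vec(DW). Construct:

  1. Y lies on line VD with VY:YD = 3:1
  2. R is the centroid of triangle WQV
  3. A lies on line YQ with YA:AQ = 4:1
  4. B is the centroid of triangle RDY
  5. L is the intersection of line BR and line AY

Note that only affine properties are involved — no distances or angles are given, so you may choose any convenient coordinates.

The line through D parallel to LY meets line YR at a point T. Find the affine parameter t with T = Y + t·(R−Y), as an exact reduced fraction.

t = -15/17

Assign D = (0, 0), Q = (1, 0), W = (0, 1), V = (-3, 5) — the answer is frame-independent, so this choice is without loss of generality.
1. Y lies on line VD with VY:YD = 3:1 ⇒ Y = (-3/4, 5/4)
2. R is the centroid of triangle WQV ⇒ R = (-2/3, 2)
3. A lies on line YQ with YA:AQ = 4:1 ⇒ A = (13/20, 1/4)
4. B is the centroid of triangle RDY ⇒ B = (-17/36, 13/12)
5. L is the intersection of line BR and line AY ⇒ L = (-13/28, 205/196)
through D parallel to LY: direction (-2/7, 10/49); meets YR at T = (-14/17, 10/17)
T = Y + t·(R−Y) with t = -15/17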